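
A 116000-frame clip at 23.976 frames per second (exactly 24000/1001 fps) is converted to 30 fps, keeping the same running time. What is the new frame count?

Target frames = source frames × (target rate / source rate) = 116000 × (30)/(24000/1001) = 116000 × 1001/800 = 145145.

145145 frames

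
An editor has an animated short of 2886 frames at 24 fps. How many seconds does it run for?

120.25 seconds

Running time = 2886 / (24) = 120.25 s.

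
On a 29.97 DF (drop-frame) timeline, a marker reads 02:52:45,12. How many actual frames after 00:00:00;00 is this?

As if non-drop at 30 labels/s: (2 × 3600 + 52 × 60 + 45) × 30 + 12 = 310962.
Minute boundaries passed: 172; those not divisible by 10: 172 − 17 = 155; dropped labels = 2 × 155 = 310.
Actual frame index = 310962 − 310 = 310652.

310652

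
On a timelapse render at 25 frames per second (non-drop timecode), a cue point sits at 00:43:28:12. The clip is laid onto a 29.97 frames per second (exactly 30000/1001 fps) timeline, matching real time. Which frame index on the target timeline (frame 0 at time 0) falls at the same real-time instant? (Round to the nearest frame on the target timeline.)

frame 78176

Source frame index: (0×3600 + 43×60 + 28) × 25 + 12 = 65212.
Real time: 65212 / (25) = 65212/25 s.
Target frame: (65212/25) × (30000/1001) = 11179200/143 ≈ 78176.224 → 78176.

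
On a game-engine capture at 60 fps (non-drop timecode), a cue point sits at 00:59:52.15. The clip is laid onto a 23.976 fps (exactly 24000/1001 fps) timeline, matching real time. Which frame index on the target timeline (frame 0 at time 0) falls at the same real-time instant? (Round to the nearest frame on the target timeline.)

Source frame index: (0×3600 + 59×60 + 52) × 60 + 15 = 215535.
Real time: 215535 / (60) = 14369/4 s.
Target frame: (14369/4) × (24000/1001) = 86214000/1001 ≈ 86127.872 → 86128.

frame 86128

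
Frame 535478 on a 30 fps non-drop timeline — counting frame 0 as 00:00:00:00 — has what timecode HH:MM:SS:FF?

535478 ÷ 30 = 17849 full seconds, remainder 8 frames.
17849 s = 4 h 57 min 29 s.
Timecode: 04:57:29:08.

04:57:29:08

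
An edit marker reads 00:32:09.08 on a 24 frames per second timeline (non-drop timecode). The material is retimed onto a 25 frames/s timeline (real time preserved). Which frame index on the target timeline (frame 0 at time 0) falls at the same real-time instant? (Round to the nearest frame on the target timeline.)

Source frame index: (0×3600 + 32×60 + 9) × 24 + 8 = 46304.
Real time: 46304 / (24) = 5788/3 s.
Target frame: (5788/3) × (25) = 144700/3 ≈ 48233.333 → 48233.

frame 48233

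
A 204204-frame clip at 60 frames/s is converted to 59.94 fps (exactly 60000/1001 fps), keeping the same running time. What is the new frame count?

204000 frames

Target frames = source frames × (target rate / source rate) = 204204 × (60000/1001)/(60) = 204204 × 1000/1001 = 204000.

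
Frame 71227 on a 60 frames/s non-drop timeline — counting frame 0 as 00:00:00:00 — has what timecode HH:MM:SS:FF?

00:19:47:07

71227 ÷ 60 = 1187 full seconds, remainder 7 frames.
1187 s = 0 h 19 min 47 s.
Timecode: 00:19:47:07.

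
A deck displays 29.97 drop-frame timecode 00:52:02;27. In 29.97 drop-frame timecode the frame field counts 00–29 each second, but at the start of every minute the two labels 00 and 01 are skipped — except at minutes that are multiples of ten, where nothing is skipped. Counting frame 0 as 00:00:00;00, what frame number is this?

93593

As if non-drop at 30 labels/s: (0 × 3600 + 52 × 60 + 2) × 30 + 27 = 93687.
Minute boundaries passed: 52; those not divisible by 10: 52 − 5 = 47; dropped labels = 2 × 47 = 94.
Actual frame index = 93687 − 94 = 93593.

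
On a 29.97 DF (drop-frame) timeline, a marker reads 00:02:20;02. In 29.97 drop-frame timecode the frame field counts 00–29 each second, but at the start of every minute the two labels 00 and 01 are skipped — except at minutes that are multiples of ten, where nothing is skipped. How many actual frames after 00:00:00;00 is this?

Complete 10-minute blocks: 0, each 17982 frames → 0.
Remaining 2 whole minutes in the current block: 1800 + 1 × 1798 = 3598 frames.
Within the current minute: 20 × 30 + 2 − 2 = 600 (labels ;00/;01 skipped at this minute). Total = 0 + 3598 + 600 = 4198.

4198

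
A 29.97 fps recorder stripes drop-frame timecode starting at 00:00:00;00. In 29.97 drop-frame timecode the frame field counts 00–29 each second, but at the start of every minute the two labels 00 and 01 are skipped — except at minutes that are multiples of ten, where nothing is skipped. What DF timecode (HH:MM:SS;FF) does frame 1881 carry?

00:01:02;23

Each 10-minute DF block holds 10 × 60 × 30 − 9 × 2 = 17982 frames. 1881 ÷ 17982 → 0 full blocks, remainder 1881.
Within the partial block the first minute is 1800 frames and each further minute 1798, so 1 further minute boundary passed. Total skipped labels = 18 × 0 + 2 × 1 = 2.
Non-drop label index = 1881 + 2 = 1883; at 30 labels/s that is 00:01:02:23, i.e. DF 00:01:02;23.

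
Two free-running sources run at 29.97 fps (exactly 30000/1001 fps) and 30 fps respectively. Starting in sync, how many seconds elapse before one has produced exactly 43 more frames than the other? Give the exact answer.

The gap grows by |30 − 30000/1001| = 30/1001 frames per second.
Time for a 43-frame gap: 43 ÷ (30/1001) = 43043/30 s.

43043/30 seconds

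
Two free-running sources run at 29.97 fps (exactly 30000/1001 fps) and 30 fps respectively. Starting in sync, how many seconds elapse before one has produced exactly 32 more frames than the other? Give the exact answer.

16016/15 seconds

The gap grows by |30 − 30000/1001| = 30/1001 frames per second.
Time for a 32-frame gap: 32 ÷ (30/1001) = 16016/15 s.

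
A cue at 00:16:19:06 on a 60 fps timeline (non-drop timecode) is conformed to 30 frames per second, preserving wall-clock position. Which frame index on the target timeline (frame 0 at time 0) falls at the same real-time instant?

Source frame index: (0×3600 + 16×60 + 19) × 60 + 6 = 58746.
Real time: 58746 / (60) = 9791/10 s.
Target frame: (9791/10) × (30) = 29373.

frame 29373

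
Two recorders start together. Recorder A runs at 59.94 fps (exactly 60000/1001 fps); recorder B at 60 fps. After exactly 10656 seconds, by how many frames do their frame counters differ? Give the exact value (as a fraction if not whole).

639360/1001 frames

A emits 60000/1001 × 10656 = 639360000/1001 frames; B emits 60 × 10656 = 639360.
Difference = 639360/1001 frames (≈ 638.7213); B is ahead of A.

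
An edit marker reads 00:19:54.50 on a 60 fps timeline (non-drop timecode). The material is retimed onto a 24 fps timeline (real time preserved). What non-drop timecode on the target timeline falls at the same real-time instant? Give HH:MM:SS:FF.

00:19:54:20

Source frame index: (0×3600 + 19×60 + 54) × 60 + 50 = 71690.
Real time: 71690 / (60) = 7169/6 s.
Target frame: (7169/6) × (24) = 28676.
At 24 labels/s: frame 28676 → 00:19:54:20.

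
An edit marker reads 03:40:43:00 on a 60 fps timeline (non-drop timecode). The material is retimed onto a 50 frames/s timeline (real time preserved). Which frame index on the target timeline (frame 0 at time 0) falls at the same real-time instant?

frame 662150

Source frame index: (3×3600 + 40×60 + 43) × 60 + 0 = 794580.
Real time: 794580 / (60) = 13243 s.
Target frame: (13243) × (50) = 662150.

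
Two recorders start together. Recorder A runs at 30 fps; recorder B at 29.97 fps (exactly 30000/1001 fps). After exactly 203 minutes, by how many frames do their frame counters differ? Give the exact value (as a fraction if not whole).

52200/143 frames

203 min = 12180 s.
A emits 30 × 12180 = 365400 frames; B emits 30000/1001 × 12180 = 52200000/143.
Difference = 52200/143 frames (≈ 365.0350); B is behind A.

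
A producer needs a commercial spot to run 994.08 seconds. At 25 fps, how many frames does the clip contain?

24852 frames

Frames = 994.08 × 25 = 24852.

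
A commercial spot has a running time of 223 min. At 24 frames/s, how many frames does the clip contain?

223 min = 13380 s.
Frames = 13380 × 24 = 321120.

321120 frames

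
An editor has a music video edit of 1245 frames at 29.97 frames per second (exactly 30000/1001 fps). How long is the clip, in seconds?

41.5415 seconds

Running time = 1245 / (30000/1001) = 41.5415 s.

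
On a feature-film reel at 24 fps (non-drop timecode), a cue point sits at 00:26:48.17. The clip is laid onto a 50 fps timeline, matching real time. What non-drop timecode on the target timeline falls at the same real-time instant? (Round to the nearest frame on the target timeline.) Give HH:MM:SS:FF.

Source frame index: (0×3600 + 26×60 + 48) × 24 + 17 = 38609.
Real time: 38609 / (24) = 38609/24 s.
Target frame: (38609/24) × (50) = 965225/12 ≈ 80435.417 → 80435.
At 50 labels/s: frame 80435 → 00:26:48:35.

00:26:48:35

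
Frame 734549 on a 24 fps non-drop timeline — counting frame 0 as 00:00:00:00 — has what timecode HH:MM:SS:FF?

734549 ÷ 24 = 30606 full seconds, remainder 5 frames.
30606 s = 8 h 30 min 6 s.
Timecode: 08:30:06:05.

08:30:06:05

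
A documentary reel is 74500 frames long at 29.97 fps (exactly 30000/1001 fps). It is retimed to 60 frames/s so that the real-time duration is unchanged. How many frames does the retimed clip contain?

149149 frames

Target frames = source frames × (target rate / source rate) = 74500 × (60)/(30000/1001) = 74500 × 1001/500 = 149149.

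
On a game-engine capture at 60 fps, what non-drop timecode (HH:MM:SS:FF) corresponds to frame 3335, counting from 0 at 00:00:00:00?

3335 ÷ 60 = 55 full seconds, remainder 35 frames.
55 s = 0 h 0 min 55 s.
Timecode: 00:00:55:35.

00:00:55:35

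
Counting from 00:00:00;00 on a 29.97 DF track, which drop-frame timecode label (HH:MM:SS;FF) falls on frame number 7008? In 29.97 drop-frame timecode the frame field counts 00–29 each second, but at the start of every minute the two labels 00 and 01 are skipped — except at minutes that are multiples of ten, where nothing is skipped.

Ten DF minutes hold 17982 frames, so frame 7008 lies in block 0 (frames 0–17981) with 7008 frames into that block.
The block's first minute is 1800 frames and the rest 1798 each; 7008 frames reaches minute 3, so 0 × 18 + 3 × 2 = 6 labels have been skipped so far.
Adding those back, label number 7008 + 6 = 7014 at 30 labels/s is 233 s + 24 f = 0 h 3 min 53 s frame 24, i.e. 00:03:53;24.

00:03:53;24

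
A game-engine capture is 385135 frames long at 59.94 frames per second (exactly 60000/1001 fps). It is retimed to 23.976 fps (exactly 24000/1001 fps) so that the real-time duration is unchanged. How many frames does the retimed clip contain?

154054 frames

Target frames = source frames × (target rate / source rate) = 385135 × (24000/1001)/(60000/1001) = 385135 × 2/5 = 154054.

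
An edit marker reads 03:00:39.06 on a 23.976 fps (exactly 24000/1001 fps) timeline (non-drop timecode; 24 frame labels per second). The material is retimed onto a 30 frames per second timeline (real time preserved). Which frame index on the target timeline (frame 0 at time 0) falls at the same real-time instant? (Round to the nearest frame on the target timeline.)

Source frame index: (3×3600 + 0×60 + 39) × 24 + 6 = 260142.
Real time: 260142 / (24000/1001) = 43400357/4000 s.
Target frame: (43400357/4000) × (30) = 130201071/400 ≈ 325502.677 → 325503.

frame 325503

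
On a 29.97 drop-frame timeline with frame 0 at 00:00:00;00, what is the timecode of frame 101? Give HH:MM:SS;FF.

Ten DF minutes hold 17982 frames, so frame 101 lies in block 0 (frames 0–17981) with 101 frames into that block.
The block's first minute is 1800 frames and the rest 1798 each; 101 frames reaches minute 0, so 0 × 18 + 0 × 2 = 0 labels have been skipped so far.
Adding those back, label number 101 + 0 = 101 at 30 labels/s is 3 s + 11 f = 0 h 0 min 3 s frame 11, i.e. 00:00:03;11.

00:00:03;11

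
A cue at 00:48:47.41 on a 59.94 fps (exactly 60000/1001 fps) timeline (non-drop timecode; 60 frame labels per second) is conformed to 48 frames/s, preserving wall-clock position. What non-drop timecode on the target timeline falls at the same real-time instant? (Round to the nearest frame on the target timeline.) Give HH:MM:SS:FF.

Source frame index: (0×3600 + 48×60 + 47) × 60 + 41 = 175661.
Real time: 175661 / (60000/1001) = 175836661/60000 s.
Target frame: (175836661/60000) × (48) = 175836661/1250 ≈ 140669.329 → 140669.
At 48 labels/s: frame 140669 → 00:48:50:29.

00:48:50:29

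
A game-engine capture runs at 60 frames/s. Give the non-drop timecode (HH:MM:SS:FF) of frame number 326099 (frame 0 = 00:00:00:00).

01:30:34:59

326099 ÷ 60 = 5434 full seconds, remainder 59 frames.
5434 s = 1 h 30 min 34 s.
Timecode: 01:30:34:59.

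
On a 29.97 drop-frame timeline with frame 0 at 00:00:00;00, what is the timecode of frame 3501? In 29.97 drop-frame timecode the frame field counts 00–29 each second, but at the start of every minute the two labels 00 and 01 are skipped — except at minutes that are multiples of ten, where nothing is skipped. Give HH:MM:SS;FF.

00:01:56;23

Each 10-minute DF block holds 10 × 60 × 30 − 9 × 2 = 17982 frames. 3501 ÷ 17982 → 0 full blocks, remainder 3501.
Within the partial block the first minute is 1800 frames and each further minute 1798, so 1 further minute boundary passed. Total skipped labels = 18 × 0 + 2 × 1 = 2.
Non-drop label index = 3501 + 2 = 3503; at 30 labels/s that is 00:01:56:23, i.e. DF 00:01:56;23.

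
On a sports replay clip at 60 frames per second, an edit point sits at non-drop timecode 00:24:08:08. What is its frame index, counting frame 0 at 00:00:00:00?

86888

Total seconds to the label: (0 × 3600 + 24 × 60 + 8) = 1448.
Frame index = 1448 × 60 + 8 = 86888.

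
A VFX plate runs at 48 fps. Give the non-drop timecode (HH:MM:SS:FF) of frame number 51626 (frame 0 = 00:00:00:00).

51626 ÷ 48 = 1075 full seconds, remainder 26 frames.
1075 s = 0 h 17 min 55 s.
Timecode: 00:17:55:26.

00:17:55:26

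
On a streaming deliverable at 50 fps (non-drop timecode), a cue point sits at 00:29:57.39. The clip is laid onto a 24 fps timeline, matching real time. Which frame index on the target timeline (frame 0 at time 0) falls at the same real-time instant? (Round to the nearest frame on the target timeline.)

Source frame index: (0×3600 + 29×60 + 57) × 50 + 39 = 89889.
Real time: 89889 / (50) = 89889/50 s.
Target frame: (89889/50) × (24) = 1078668/25 ≈ 43146.720 → 43147.

frame 43147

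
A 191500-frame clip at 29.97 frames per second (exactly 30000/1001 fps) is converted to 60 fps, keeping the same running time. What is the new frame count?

383383 frames

Target frames = source frames × (target rate / source rate) = 191500 × (60)/(30000/1001) = 191500 × 1001/500 = 383383.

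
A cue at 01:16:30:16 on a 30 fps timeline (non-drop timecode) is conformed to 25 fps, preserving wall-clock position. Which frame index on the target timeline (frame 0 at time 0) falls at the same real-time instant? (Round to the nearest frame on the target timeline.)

Source frame index: (1×3600 + 16×60 + 30) × 30 + 16 = 137716.
Real time: 137716 / (30) = 68858/15 s.
Target frame: (68858/15) × (25) = 344290/3 ≈ 114763.333 → 114763.

frame 114763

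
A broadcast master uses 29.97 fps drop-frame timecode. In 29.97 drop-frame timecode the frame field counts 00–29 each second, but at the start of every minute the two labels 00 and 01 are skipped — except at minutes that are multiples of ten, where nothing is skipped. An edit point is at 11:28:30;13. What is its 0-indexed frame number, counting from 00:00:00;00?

As if non-drop at 30 labels/s: (11 × 3600 + 28 × 60 + 30) × 30 + 13 = 1239313.
Minute boundaries passed: 688; those not divisible by 10: 688 − 68 = 620; dropped labels = 2 × 620 = 1240.
Actual frame index = 1239313 − 1240 = 1238073.

1238073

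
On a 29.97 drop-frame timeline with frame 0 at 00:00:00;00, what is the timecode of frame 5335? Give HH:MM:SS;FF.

00:02:57;29

Each 10-minute DF block holds 10 × 60 × 30 − 9 × 2 = 17982 frames. 5335 ÷ 17982 → 0 full blocks, remainder 5335.
Within the partial block the first minute is 1800 frames and each further minute 1798, so 2 further minute boundaries passed. Total skipped labels = 18 × 0 + 2 × 2 = 4.
Non-drop label index = 5335 + 4 = 5339; at 30 labels/s that is 00:02:57:29, i.e. DF 00:02:57;29.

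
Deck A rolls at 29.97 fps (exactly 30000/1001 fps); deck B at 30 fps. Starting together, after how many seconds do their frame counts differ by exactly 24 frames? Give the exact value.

The gap grows by |30 − 30000/1001| = 30/1001 frames per second.
Time for a 24-frame gap: 24 ÷ (30/1001) = 800.8 s.

800.8 seconds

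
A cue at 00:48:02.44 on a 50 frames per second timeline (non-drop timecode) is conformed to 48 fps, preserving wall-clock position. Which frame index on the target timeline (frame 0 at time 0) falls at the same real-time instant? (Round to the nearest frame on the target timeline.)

frame 138378

Source frame index: (0×3600 + 48×60 + 2) × 50 + 44 = 144144.
Real time: 144144 / (50) = 72072/25 s.
Target frame: (72072/25) × (48) = 3459456/25 ≈ 138378.240 → 138378.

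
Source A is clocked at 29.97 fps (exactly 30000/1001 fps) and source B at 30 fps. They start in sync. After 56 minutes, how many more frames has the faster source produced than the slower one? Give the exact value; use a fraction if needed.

56 min = 3360 s.
A emits 30000/1001 × 3360 = 14400000/143 frames; B emits 30 × 3360 = 100800.
Difference = 14400/143 frames (≈ 100.6993); B is ahead of A.

14400/143 frames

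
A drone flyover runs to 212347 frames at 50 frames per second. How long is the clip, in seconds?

4246.94 seconds

Running time = 212347 / (50) = 4246.94 s.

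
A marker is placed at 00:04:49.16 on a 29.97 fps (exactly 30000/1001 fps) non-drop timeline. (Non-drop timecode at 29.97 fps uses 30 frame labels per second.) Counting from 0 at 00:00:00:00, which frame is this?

8686

Total seconds to the label: (0 × 3600 + 4 × 60 + 49) = 289.
Frame index = 289 × 30 + 16 = 8686.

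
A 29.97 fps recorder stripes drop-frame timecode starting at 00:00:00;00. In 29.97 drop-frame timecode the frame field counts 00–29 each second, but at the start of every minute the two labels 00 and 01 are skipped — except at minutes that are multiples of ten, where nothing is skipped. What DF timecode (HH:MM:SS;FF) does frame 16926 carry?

Each 10-minute DF block holds 10 × 60 × 30 − 9 × 2 = 17982 frames. 16926 ÷ 17982 → 0 full blocks, remainder 16926.
Within the partial block the first minute is 1800 frames and each further minute 1798, so 9 further minute boundaries passed. Total skipped labels = 18 × 0 + 2 × 9 = 18.
Non-drop label index = 16926 + 18 = 16944; at 30 labels/s that is 00:09:24:24, i.e. DF 00:09:24;24.

00:09:24;24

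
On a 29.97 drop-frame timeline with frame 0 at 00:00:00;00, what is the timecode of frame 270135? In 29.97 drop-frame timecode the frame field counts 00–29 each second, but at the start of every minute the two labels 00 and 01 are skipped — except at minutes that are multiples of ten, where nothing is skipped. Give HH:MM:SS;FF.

02:30:13;15

Each 10-minute DF block holds 10 × 60 × 30 − 9 × 2 = 17982 frames. 270135 ÷ 17982 → 15 full blocks, remainder 405.
Within the partial block the first minute is 1800 frames and each further minute 1798, so 0 further minute boundaries passed. Total skipped labels = 18 × 15 + 2 × 0 = 270.
Non-drop label index = 270135 + 270 = 270405; at 30 labels/s that is 02:30:13:15, i.e. DF 02:30:13;15.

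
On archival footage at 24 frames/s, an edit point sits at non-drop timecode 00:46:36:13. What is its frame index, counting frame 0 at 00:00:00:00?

67117

Total seconds to the label: (0 × 3600 + 46 × 60 + 36) = 2796.
Frame index = 2796 × 24 + 13 = 67117.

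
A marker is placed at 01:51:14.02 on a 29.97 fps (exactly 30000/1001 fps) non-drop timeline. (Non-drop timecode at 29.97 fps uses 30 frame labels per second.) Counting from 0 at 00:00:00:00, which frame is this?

200222

Total seconds to the label: (1 × 3600 + 51 × 60 + 14) = 6674.
Frame index = 6674 × 30 + 2 = 200222.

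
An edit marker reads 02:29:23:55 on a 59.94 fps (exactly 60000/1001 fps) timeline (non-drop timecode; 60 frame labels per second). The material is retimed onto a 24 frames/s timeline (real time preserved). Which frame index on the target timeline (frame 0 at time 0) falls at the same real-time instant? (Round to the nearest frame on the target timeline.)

Source frame index: (2×3600 + 29×60 + 23) × 60 + 55 = 537835.
Real time: 537835 / (60000/1001) = 107674567/12000 s.
Target frame: (107674567/12000) × (24) = 107674567/500 ≈ 215349.134 → 215349.

frame 215349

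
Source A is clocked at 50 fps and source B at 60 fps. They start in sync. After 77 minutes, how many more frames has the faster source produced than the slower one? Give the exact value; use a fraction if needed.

46200 frames

77 min = 4620 s.
A emits 50 × 4620 = 231000 frames; B emits 60 × 4620 = 277200.
Difference = 46200 frames; B is ahead of A.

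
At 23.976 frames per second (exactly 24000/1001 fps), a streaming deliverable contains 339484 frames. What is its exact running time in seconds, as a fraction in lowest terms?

84955871/6000 seconds

Running time = 339484 ÷ (24000/1001) = 339484 × 1001/24000 = 84955871/6000 s.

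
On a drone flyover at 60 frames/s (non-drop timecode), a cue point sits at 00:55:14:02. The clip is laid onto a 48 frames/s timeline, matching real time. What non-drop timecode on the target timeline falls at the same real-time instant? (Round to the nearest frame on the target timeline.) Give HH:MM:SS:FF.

00:55:14:02

Source frame index: (0×3600 + 55×60 + 14) × 60 + 2 = 198842.
Real time: 198842 / (60) = 99421/30 s.
Target frame: (99421/30) × (48) = 795368/5 ≈ 159073.600 → 159074.
At 48 labels/s: frame 159074 → 00:55:14:02.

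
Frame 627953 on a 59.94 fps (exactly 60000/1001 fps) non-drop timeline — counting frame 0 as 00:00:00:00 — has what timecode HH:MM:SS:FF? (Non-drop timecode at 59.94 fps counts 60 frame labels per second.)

02:54:25:53

627953 ÷ 60 = 10465 full seconds, remainder 53 frames.
10465 s = 2 h 54 min 25 s.
Timecode: 02:54:25:53.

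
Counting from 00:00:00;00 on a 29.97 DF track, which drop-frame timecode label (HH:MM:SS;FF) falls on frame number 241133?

Each 10-minute DF block holds 10 × 60 × 30 − 9 × 2 = 17982 frames. 241133 ÷ 17982 → 13 full blocks, remainder 7367.
Within the partial block the first minute is 1800 frames and each further minute 1798, so 4 further minute boundaries passed. Total skipped labels = 18 × 13 + 2 × 4 = 242.
Non-drop label index = 241133 + 242 = 241375; at 30 labels/s that is 02:14:05:25, i.e. DF 02:14:05;25.

02:14:05;25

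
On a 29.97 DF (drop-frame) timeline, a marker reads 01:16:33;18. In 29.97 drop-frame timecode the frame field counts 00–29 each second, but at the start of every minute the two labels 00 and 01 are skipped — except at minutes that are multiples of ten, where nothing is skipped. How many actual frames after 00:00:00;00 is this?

Complete 10-minute blocks: 7, each 17982 frames → 125874.
Remaining 6 whole minutes in the current block: 1800 + 5 × 1798 = 10790 frames.
Within the current minute: 33 × 30 + 18 − 2 = 1006 (labels ;00/;01 skipped at this minute). Total = 125874 + 10790 + 1006 = 137670.

137670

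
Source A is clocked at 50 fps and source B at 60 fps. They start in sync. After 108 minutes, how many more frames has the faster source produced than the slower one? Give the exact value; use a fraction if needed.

64800 frames

108 min = 6480 s.
A emits 50 × 6480 = 324000 frames; B emits 60 × 6480 = 388800.
Difference = 64800 frames; B is ahead of A.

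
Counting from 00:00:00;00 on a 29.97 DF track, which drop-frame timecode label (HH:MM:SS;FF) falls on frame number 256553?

02:22:40;09

Ten DF minutes hold 17982 frames, so frame 256553 lies in block 14 (frames 251748–269729) with 4805 frames into that block.
The block's first minute is 1800 frames and the rest 1798 each; 4805 frames reaches minute 2, so 14 × 18 + 2 × 2 = 256 labels have been skipped so far.
Adding those back, label number 256553 + 256 = 256809 at 30 labels/s is 8560 s + 9 f = 2 h 22 min 40 s frame 9, i.e. 02:22:40;09.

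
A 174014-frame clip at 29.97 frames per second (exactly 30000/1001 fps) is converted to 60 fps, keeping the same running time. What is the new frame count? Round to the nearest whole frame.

Frames at target rate = 174014 × (60) / (30000/1001) = 87094007/250 ≈ 348376.028.
Nearest whole frame: 348376.

348376 frames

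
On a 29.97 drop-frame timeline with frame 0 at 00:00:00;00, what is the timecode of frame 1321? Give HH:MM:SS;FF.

Each 10-minute DF block holds 10 × 60 × 30 − 9 × 2 = 17982 frames. 1321 ÷ 17982 → 0 full blocks, remainder 1321.
Within the partial block the first minute is 1800 frames and each further minute 1798, so 0 further minute boundaries passed. Total skipped labels = 18 × 0 + 2 × 0 = 0.
Non-drop label index = 1321 + 0 = 1321; at 30 labels/s that is 00:00:44:01, i.e. DF 00:00:44;01.

00:00:44;01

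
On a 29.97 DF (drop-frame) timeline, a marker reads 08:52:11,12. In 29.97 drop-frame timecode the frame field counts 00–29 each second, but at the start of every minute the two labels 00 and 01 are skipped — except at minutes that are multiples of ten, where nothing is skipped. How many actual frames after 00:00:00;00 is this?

Complete 10-minute blocks: 53, each 17982 frames → 953046.
Remaining 2 whole minutes in the current block: 1800 + 1 × 1798 = 3598 frames.
Within the current minute: 11 × 30 + 12 − 2 = 340 (labels ;00/;01 skipped at this minute). Total = 953046 + 3598 + 340 = 956984.

956984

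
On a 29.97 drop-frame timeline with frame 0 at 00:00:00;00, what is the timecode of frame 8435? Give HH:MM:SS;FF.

00:04:41;13

Each 10-minute DF block holds 10 × 60 × 30 − 9 × 2 = 17982 frames. 8435 ÷ 17982 → 0 full blocks, remainder 8435.
Within the partial block the first minute is 1800 frames and each further minute 1798, so 4 further minute boundaries passed. Total skipped labels = 18 × 0 + 2 × 4 = 8.
Non-drop label index = 8435 + 8 = 8443; at 30 labels/s that is 00:04:41:13, i.e. DF 00:04:41;13.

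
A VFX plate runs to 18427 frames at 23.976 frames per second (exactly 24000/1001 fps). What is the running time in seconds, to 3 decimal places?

Running time = 18427 × 1001/24000 = 18445427/24000 s ≈ 768.559 s.

768.559 seconds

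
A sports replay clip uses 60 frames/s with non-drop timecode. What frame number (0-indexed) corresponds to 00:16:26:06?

frame 59166

Total seconds to the label: (0 × 3600 + 16 × 60 + 26) = 986.
Frame index = 986 × 60 + 6 = 59166.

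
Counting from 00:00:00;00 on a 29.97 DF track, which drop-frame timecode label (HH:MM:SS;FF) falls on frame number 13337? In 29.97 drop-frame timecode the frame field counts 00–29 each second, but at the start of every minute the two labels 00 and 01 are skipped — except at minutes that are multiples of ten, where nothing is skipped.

00:07:25;01

Ten DF minutes hold 17982 frames, so frame 13337 lies in block 0 (frames 0–17981) with 13337 frames into that block.
The block's first minute is 1800 frames and the rest 1798 each; 13337 frames reaches minute 7, so 0 × 18 + 7 × 2 = 14 labels have been skipped so far.
Adding those back, label number 13337 + 14 = 13351 at 30 labels/s is 445 s + 1 f = 0 h 7 min 25 s frame 1, i.e. 00:07:25;01.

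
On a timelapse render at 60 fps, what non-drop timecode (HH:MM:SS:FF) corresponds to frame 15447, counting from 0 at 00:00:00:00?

00:04:17:27

15447 ÷ 60 = 257 full seconds, remainder 27 frames.
257 s = 0 h 4 min 17 s.
Timecode: 00:04:17:27.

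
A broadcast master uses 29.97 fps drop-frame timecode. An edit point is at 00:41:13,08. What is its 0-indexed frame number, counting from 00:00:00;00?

74124

As if non-drop at 30 labels/s: (0 × 3600 + 41 × 60 + 13) × 30 + 8 = 74198.
Minute boundaries passed: 41; those not divisible by 10: 41 − 4 = 37; dropped labels = 2 × 37 = 74.
Actual frame index = 74198 − 74 = 74124.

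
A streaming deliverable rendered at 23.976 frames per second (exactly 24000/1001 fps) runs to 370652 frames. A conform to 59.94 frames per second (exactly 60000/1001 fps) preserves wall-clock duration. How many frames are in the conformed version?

926630 frames

Target frames = source frames × (target rate / source rate) = 370652 × (60000/1001)/(24000/1001) = 370652 × 5/2 = 926630.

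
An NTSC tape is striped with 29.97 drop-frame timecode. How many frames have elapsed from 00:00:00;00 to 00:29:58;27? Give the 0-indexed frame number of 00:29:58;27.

Complete 10-minute blocks: 2, each 17982 frames → 35964.
Remaining 9 whole minutes in the current block: 1800 + 8 × 1798 = 16184 frames.
Within the current minute: 58 × 30 + 27 − 2 = 1765 (labels ;00/;01 skipped at this minute). Total = 35964 + 16184 + 1765 = 53913.

53913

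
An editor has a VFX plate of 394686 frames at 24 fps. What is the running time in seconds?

16445.25 seconds

Running time = 394686 / (24) = 16445.25 s.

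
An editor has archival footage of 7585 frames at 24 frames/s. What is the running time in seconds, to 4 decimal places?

Running time = 7585 × 1/24 = 7585/24 s ≈ 316.0417 s.

316.0417 seconds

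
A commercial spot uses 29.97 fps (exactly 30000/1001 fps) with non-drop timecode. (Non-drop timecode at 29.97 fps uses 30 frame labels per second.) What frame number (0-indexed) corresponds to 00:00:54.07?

1627

Total seconds to the label: (0 × 3600 + 0 × 60 + 54) = 54.
Frame index = 54 × 30 + 7 = 1627.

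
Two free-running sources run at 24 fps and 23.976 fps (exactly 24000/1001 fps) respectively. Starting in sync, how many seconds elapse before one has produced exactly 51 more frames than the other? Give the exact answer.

The gap grows by |24000/1001 − 24| = 24/1001 frames per second.
Time for a 51-frame gap: 51 ÷ (24/1001) = 2127.125 s.

2127.125 seconds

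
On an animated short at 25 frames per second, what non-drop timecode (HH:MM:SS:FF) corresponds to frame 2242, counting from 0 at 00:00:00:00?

2242 ÷ 25 = 89 full seconds, remainder 17 frames.
89 s = 0 h 1 min 29 s.
Timecode: 00:01:29:17.

00:01:29:17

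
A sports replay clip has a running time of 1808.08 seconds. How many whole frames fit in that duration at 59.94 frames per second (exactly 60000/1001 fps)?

Frames = 1808.08 × 60000/1001 = 108484800/1001 ≈ 108376.4236.
Complete frames: 108376.

108376 frames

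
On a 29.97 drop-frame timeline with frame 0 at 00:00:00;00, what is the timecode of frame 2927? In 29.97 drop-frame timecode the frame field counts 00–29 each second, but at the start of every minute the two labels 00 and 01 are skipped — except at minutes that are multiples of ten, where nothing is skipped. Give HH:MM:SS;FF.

Each 10-minute DF block holds 10 × 60 × 30 − 9 × 2 = 17982 frames. 2927 ÷ 17982 → 0 full blocks, remainder 2927.
Within the partial block the first minute is 1800 frames and each further minute 1798, so 1 further minute boundary passed. Total skipped labels = 18 × 0 + 2 × 1 = 2.
Non-drop label index = 2927 + 2 = 2929; at 30 labels/s that is 00:01:37:19, i.e. DF 00:01:37;19.

00:01:37;19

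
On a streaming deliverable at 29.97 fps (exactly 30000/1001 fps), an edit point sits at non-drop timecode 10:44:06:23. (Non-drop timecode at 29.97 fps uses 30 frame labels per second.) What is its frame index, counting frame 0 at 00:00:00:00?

frame 1159403

Total seconds to the label: (10 × 3600 + 44 × 60 + 6) = 38646.
Frame index = 38646 × 30 + 23 = 1159403.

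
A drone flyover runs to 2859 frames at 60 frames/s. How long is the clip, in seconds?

47.65 seconds

Running time = 2859 / (60) = 47.65 s.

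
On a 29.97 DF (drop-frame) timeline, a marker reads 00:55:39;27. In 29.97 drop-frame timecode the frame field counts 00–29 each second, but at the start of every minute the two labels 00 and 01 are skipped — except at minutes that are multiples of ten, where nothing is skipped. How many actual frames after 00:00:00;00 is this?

As if non-drop at 30 labels/s: (0 × 3600 + 55 × 60 + 39) × 30 + 27 = 100197.
Minute boundaries passed: 55; those not divisible by 10: 55 − 5 = 50; dropped labels = 2 × 50 = 100.
Actual frame index = 100197 − 100 = 100097.

100097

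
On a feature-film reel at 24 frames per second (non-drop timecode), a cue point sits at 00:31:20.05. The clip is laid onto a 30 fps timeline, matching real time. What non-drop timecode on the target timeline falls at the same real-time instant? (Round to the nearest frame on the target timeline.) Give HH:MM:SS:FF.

00:31:20:06

Source frame index: (0×3600 + 31×60 + 20) × 24 + 5 = 45125.
Real time: 45125 / (24) = 45125/24 s.
Target frame: (45125/24) × (30) = 225625/4 ≈ 56406.250 → 56406.
At 30 labels/s: frame 56406 → 00:31:20:06.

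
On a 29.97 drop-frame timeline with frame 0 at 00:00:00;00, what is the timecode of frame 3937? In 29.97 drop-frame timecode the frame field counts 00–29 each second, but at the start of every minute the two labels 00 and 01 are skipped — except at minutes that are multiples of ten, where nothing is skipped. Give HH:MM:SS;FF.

00:02:11;11

Each 10-minute DF block holds 10 × 60 × 30 − 9 × 2 = 17982 frames. 3937 ÷ 17982 → 0 full blocks, remainder 3937.
Within the partial block the first minute is 1800 frames and each further minute 1798, so 2 further minute boundaries passed. Total skipped labels = 18 × 0 + 2 × 2 = 4.
Non-drop label index = 3937 + 4 = 3941; at 30 labels/s that is 00:02:11:11, i.e. DF 00:02:11;11.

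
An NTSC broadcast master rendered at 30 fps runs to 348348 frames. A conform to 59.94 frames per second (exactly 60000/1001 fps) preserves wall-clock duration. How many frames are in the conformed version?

Target frames = source frames × (target rate / source rate) = 348348 × (60000/1001)/(30) = 348348 × 2000/1001 = 696000.

696000 frames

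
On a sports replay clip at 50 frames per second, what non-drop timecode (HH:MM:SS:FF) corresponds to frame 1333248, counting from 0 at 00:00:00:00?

07:24:24:48

1333248 ÷ 50 = 26664 full seconds, remainder 48 frames.
26664 s = 7 h 24 min 24 s.
Timecode: 07:24:24:48.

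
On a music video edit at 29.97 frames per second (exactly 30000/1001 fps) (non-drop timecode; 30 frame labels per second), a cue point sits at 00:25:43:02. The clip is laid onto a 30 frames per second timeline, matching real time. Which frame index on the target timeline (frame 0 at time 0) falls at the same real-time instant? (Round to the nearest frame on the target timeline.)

frame 46338

Source frame index: (0×3600 + 25×60 + 43) × 30 + 2 = 46292.
Real time: 46292 / (30000/1001) = 11584573/7500 s.
Target frame: (11584573/7500) × (30) = 11584573/250 ≈ 46338.292 → 46338.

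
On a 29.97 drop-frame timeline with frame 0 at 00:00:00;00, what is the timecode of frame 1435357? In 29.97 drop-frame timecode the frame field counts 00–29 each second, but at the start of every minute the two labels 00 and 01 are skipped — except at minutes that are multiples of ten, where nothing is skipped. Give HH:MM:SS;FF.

Each 10-minute DF block holds 10 × 60 × 30 − 9 × 2 = 17982 frames. 1435357 ÷ 17982 → 79 full blocks, remainder 14779.
Within the partial block the first minute is 1800 frames and each further minute 1798, so 8 further minute boundaries passed. Total skipped labels = 18 × 79 + 2 × 8 = 1438.
Non-drop label index = 1435357 + 1438 = 1436795; at 30 labels/s that is 13:18:13:05, i.e. DF 13:18:13;05.

13:18:13;05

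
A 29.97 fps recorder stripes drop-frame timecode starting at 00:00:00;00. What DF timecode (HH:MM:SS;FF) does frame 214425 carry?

Ten DF minutes hold 17982 frames, so frame 214425 lies in block 11 (frames 197802–215783) with 16623 frames into that block.
The block's first minute is 1800 frames and the rest 1798 each; 16623 frames reaches minute 9, so 11 × 18 + 9 × 2 = 216 labels have been skipped so far.
Adding those back, label number 214425 + 216 = 214641 at 30 labels/s is 7154 s + 21 f = 1 h 59 min 14 s frame 21, i.e. 01:59:14;21.

01:59:14;21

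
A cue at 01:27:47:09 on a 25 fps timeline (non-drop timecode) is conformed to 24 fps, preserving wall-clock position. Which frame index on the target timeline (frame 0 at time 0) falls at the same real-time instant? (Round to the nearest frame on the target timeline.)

Source frame index: (1×3600 + 27×60 + 47) × 25 + 9 = 131684.
Real time: 131684 / (25) = 131684/25 s.
Target frame: (131684/25) × (24) = 3160416/25 ≈ 126416.640 → 126417.

frame 126417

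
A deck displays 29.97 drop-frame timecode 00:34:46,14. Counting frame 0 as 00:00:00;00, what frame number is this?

62532

Complete 10-minute blocks: 3, each 17982 frames → 53946.
Remaining 4 whole minutes in the current block: 1800 + 3 × 1798 = 7194 frames.
Within the current minute: 46 × 30 + 14 − 2 = 1392 (labels ;00/;01 skipped at this minute). Total = 53946 + 7194 + 1392 = 62532.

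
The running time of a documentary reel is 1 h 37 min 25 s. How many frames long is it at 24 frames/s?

140280 frames

1 h 37 min 25 s = 5845 s.
Frames = 5845 × 24 = 140280.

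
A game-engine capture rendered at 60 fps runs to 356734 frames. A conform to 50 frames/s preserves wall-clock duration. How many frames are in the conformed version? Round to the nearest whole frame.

Frames at target rate = 356734 × (50) / (60) = 891835/3 ≈ 297278.333.
Nearest whole frame: 297278.

297278 frames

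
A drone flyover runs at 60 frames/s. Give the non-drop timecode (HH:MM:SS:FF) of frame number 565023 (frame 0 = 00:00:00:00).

02:36:57:03

565023 ÷ 60 = 9417 full seconds, remainder 3 frames.
9417 s = 2 h 36 min 57 s.
Timecode: 02:36:57:03.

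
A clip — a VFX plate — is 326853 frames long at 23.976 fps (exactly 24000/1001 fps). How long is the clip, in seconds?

Running time = 326853 / (24000/1001) = 13632.493875 s.

13632.493875 seconds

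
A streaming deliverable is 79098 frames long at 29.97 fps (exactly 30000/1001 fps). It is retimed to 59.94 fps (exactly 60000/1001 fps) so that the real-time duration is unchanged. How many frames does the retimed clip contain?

Target frames = source frames × (target rate / source rate) = 79098 × (60000/1001)/(30000/1001) = 79098 × 2 = 158196.

158196 frames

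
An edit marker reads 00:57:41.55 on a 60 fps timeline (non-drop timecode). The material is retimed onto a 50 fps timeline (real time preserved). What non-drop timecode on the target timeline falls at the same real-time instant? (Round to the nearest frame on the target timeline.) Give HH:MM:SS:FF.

Source frame index: (0×3600 + 57×60 + 41) × 60 + 55 = 207715.
Real time: 207715 / (60) = 41543/12 s.
Target frame: (41543/12) × (50) = 1038575/6 ≈ 173095.833 → 173096.
At 50 labels/s: frame 173096 → 00:57:41:46.

00:57:41:46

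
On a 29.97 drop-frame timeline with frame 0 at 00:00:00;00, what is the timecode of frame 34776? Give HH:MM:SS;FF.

Ten DF minutes hold 17982 frames, so frame 34776 lies in block 1 (frames 17982–35963) with 16794 frames into that block.
The block's first minute is 1800 frames and the rest 1798 each; 16794 frames reaches minute 9, so 1 × 18 + 9 × 2 = 36 labels have been skipped so far.
Adding those back, label number 34776 + 36 = 34812 at 30 labels/s is 1160 s + 12 f = 0 h 19 min 20 s frame 12, i.e. 00:19:20;12.

00:19:20;12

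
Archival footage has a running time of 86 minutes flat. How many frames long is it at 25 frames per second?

129000 frames

86 min = 5160 s.
Frames = 5160 × 25 = 129000.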